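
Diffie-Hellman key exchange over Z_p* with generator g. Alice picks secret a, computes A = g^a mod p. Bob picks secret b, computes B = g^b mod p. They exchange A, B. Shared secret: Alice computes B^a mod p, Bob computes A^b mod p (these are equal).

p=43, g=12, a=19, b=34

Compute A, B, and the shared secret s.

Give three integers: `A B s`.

A = 12^19 mod 43  (bits of 19 = 10011)
  bit 0 = 1: r = r^2 * 12 mod 43 = 1^2 * 12 = 1*12 = 12
  bit 1 = 0: r = r^2 mod 43 = 12^2 = 15
  bit 2 = 0: r = r^2 mod 43 = 15^2 = 10
  bit 3 = 1: r = r^2 * 12 mod 43 = 10^2 * 12 = 14*12 = 39
  bit 4 = 1: r = r^2 * 12 mod 43 = 39^2 * 12 = 16*12 = 20
  -> A = 20
B = 12^34 mod 43  (bits of 34 = 100010)
  bit 0 = 1: r = r^2 * 12 mod 43 = 1^2 * 12 = 1*12 = 12
  bit 1 = 0: r = r^2 mod 43 = 12^2 = 15
  bit 2 = 0: r = r^2 mod 43 = 15^2 = 10
  bit 3 = 0: r = r^2 mod 43 = 10^2 = 14
  bit 4 = 1: r = r^2 * 12 mod 43 = 14^2 * 12 = 24*12 = 30
  bit 5 = 0: r = r^2 mod 43 = 30^2 = 40
  -> B = 40
s = B^a = 40^19 mod 43  (bits of 19 = 10011)
  bit 0 = 1: r = r^2 * 40 mod 43 = 1^2 * 40 = 1*40 = 40
  bit 1 = 0: r = r^2 mod 43 = 40^2 = 9
  bit 2 = 0: r = r^2 mod 43 = 9^2 = 38
  bit 3 = 1: r = r^2 * 40 mod 43 = 38^2 * 40 = 25*40 = 11
  bit 4 = 1: r = r^2 * 40 mod 43 = 11^2 * 40 = 35*40 = 24
  -> s = B^a = 24

Answer: 20 40 24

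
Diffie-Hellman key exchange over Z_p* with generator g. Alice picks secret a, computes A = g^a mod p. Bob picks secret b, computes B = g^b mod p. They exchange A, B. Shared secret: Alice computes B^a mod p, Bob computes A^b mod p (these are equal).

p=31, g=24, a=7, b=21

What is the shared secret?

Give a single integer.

A = 24^7 mod 31  (bits of 7 = 111)
  bit 0 = 1: r = r^2 * 24 mod 31 = 1^2 * 24 = 1*24 = 24
  bit 1 = 1: r = r^2 * 24 mod 31 = 24^2 * 24 = 18*24 = 29
  bit 2 = 1: r = r^2 * 24 mod 31 = 29^2 * 24 = 4*24 = 3
  -> A = 3
B = 24^21 mod 31  (bits of 21 = 10101)
  bit 0 = 1: r = r^2 * 24 mod 31 = 1^2 * 24 = 1*24 = 24
  bit 1 = 0: r = r^2 mod 31 = 24^2 = 18
  bit 2 = 1: r = r^2 * 24 mod 31 = 18^2 * 24 = 14*24 = 26
  bit 3 = 0: r = r^2 mod 31 = 26^2 = 25
  bit 4 = 1: r = r^2 * 24 mod 31 = 25^2 * 24 = 5*24 = 27
  -> B = 27
s = B^a = 27^7 mod 31  (bits of 7 = 111)
  bit 0 = 1: r = r^2 * 27 mod 31 = 1^2 * 27 = 1*27 = 27
  bit 1 = 1: r = r^2 * 27 mod 31 = 27^2 * 27 = 16*27 = 29
  bit 2 = 1: r = r^2 * 27 mod 31 = 29^2 * 27 = 4*27 = 15
  -> s = B^a = 15

Answer: 15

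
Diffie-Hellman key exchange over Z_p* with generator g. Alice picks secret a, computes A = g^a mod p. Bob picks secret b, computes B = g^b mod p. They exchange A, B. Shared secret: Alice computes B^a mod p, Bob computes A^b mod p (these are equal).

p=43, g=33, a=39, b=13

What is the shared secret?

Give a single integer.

A = 33^39 mod 43  (bits of 39 = 100111)
  bit 0 = 1: r = r^2 * 33 mod 43 = 1^2 * 33 = 1*33 = 33
  bit 1 = 0: r = r^2 mod 43 = 33^2 = 14
  bit 2 = 0: r = r^2 mod 43 = 14^2 = 24
  bit 3 = 1: r = r^2 * 33 mod 43 = 24^2 * 33 = 17*33 = 2
  bit 4 = 1: r = r^2 * 33 mod 43 = 2^2 * 33 = 4*33 = 3
  bit 5 = 1: r = r^2 * 33 mod 43 = 3^2 * 33 = 9*33 = 39
  -> A = 39
B = 33^13 mod 43  (bits of 13 = 1101)
  bit 0 = 1: r = r^2 * 33 mod 43 = 1^2 * 33 = 1*33 = 33
  bit 1 = 1: r = r^2 * 33 mod 43 = 33^2 * 33 = 14*33 = 32
  bit 2 = 0: r = r^2 mod 43 = 32^2 = 35
  bit 3 = 1: r = r^2 * 33 mod 43 = 35^2 * 33 = 21*33 = 5
  -> B = 5
s = B^a = 5^39 mod 43  (bits of 39 = 100111)
  bit 0 = 1: r = r^2 * 5 mod 43 = 1^2 * 5 = 1*5 = 5
  bit 1 = 0: r = r^2 mod 43 = 5^2 = 25
  bit 2 = 0: r = r^2 mod 43 = 25^2 = 23
  bit 3 = 1: r = r^2 * 5 mod 43 = 23^2 * 5 = 13*5 = 22
  bit 4 = 1: r = r^2 * 5 mod 43 = 22^2 * 5 = 11*5 = 12
  bit 5 = 1: r = r^2 * 5 mod 43 = 12^2 * 5 = 15*5 = 32
  -> s = B^a = 32

Answer: 32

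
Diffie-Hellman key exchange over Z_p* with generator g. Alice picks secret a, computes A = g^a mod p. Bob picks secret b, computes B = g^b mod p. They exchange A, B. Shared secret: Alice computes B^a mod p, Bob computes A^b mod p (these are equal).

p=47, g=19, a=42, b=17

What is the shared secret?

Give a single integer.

A = 19^42 mod 47  (bits of 42 = 101010)
  bit 0 = 1: r = r^2 * 19 mod 47 = 1^2 * 19 = 1*19 = 19
  bit 1 = 0: r = r^2 mod 47 = 19^2 = 32
  bit 2 = 1: r = r^2 * 19 mod 47 = 32^2 * 19 = 37*19 = 45
  bit 3 = 0: r = r^2 mod 47 = 45^2 = 4
  bit 4 = 1: r = r^2 * 19 mod 47 = 4^2 * 19 = 16*19 = 22
  bit 5 = 0: r = r^2 mod 47 = 22^2 = 14
  -> A = 14
B = 19^17 mod 47  (bits of 17 = 10001)
  bit 0 = 1: r = r^2 * 19 mod 47 = 1^2 * 19 = 1*19 = 19
  bit 1 = 0: r = r^2 mod 47 = 19^2 = 32
  bit 2 = 0: r = r^2 mod 47 = 32^2 = 37
  bit 3 = 0: r = r^2 mod 47 = 37^2 = 6
  bit 4 = 1: r = r^2 * 19 mod 47 = 6^2 * 19 = 36*19 = 26
  -> B = 26
s = B^a = 26^42 mod 47  (bits of 42 = 101010)
  bit 0 = 1: r = r^2 * 26 mod 47 = 1^2 * 26 = 1*26 = 26
  bit 1 = 0: r = r^2 mod 47 = 26^2 = 18
  bit 2 = 1: r = r^2 * 26 mod 47 = 18^2 * 26 = 42*26 = 11
  bit 3 = 0: r = r^2 mod 47 = 11^2 = 27
  bit 4 = 1: r = r^2 * 26 mod 47 = 27^2 * 26 = 24*26 = 13
  bit 5 = 0: r = r^2 mod 47 = 13^2 = 28
  -> s = B^a = 28

Answer: 28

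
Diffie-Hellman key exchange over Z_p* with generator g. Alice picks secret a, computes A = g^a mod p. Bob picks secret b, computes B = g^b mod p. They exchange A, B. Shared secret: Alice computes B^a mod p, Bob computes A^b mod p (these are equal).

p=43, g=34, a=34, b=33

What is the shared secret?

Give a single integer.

A = 34^34 mod 43  (bits of 34 = 100010)
  bit 0 = 1: r = r^2 * 34 mod 43 = 1^2 * 34 = 1*34 = 34
  bit 1 = 0: r = r^2 mod 43 = 34^2 = 38
  bit 2 = 0: r = r^2 mod 43 = 38^2 = 25
  bit 3 = 0: r = r^2 mod 43 = 25^2 = 23
  bit 4 = 1: r = r^2 * 34 mod 43 = 23^2 * 34 = 13*34 = 12
  bit 5 = 0: r = r^2 mod 43 = 12^2 = 15
  -> A = 15
B = 34^33 mod 43  (bits of 33 = 100001)
  bit 0 = 1: r = r^2 * 34 mod 43 = 1^2 * 34 = 1*34 = 34
  bit 1 = 0: r = r^2 mod 43 = 34^2 = 38
  bit 2 = 0: r = r^2 mod 43 = 38^2 = 25
  bit 3 = 0: r = r^2 mod 43 = 25^2 = 23
  bit 4 = 0: r = r^2 mod 43 = 23^2 = 13
  bit 5 = 1: r = r^2 * 34 mod 43 = 13^2 * 34 = 40*34 = 27
  -> B = 27
s = B^a = 27^34 mod 43  (bits of 34 = 100010)
  bit 0 = 1: r = r^2 * 27 mod 43 = 1^2 * 27 = 1*27 = 27
  bit 1 = 0: r = r^2 mod 43 = 27^2 = 41
  bit 2 = 0: r = r^2 mod 43 = 41^2 = 4
  bit 3 = 0: r = r^2 mod 43 = 4^2 = 16
  bit 4 = 1: r = r^2 * 27 mod 43 = 16^2 * 27 = 41*27 = 32
  bit 5 = 0: r = r^2 mod 43 = 32^2 = 35
  -> s = B^a = 35

Answer: 35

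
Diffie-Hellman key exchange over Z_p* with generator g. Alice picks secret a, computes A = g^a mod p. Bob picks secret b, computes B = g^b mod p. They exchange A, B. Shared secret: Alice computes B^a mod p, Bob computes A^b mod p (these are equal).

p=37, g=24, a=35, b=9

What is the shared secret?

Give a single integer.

A = 24^35 mod 37  (bits of 35 = 100011)
  bit 0 = 1: r = r^2 * 24 mod 37 = 1^2 * 24 = 1*24 = 24
  bit 1 = 0: r = r^2 mod 37 = 24^2 = 21
  bit 2 = 0: r = r^2 mod 37 = 21^2 = 34
  bit 3 = 0: r = r^2 mod 37 = 34^2 = 9
  bit 4 = 1: r = r^2 * 24 mod 37 = 9^2 * 24 = 7*24 = 20
  bit 5 = 1: r = r^2 * 24 mod 37 = 20^2 * 24 = 30*24 = 17
  -> A = 17
B = 24^9 mod 37  (bits of 9 = 1001)
  bit 0 = 1: r = r^2 * 24 mod 37 = 1^2 * 24 = 1*24 = 24
  bit 1 = 0: r = r^2 mod 37 = 24^2 = 21
  bit 2 = 0: r = r^2 mod 37 = 21^2 = 34
  bit 3 = 1: r = r^2 * 24 mod 37 = 34^2 * 24 = 9*24 = 31
  -> B = 31
s = B^a = 31^35 mod 37  (bits of 35 = 100011)
  bit 0 = 1: r = r^2 * 31 mod 37 = 1^2 * 31 = 1*31 = 31
  bit 1 = 0: r = r^2 mod 37 = 31^2 = 36
  bit 2 = 0: r = r^2 mod 37 = 36^2 = 1
  bit 3 = 0: r = r^2 mod 37 = 1^2 = 1
  bit 4 = 1: r = r^2 * 31 mod 37 = 1^2 * 31 = 1*31 = 31
  bit 5 = 1: r = r^2 * 31 mod 37 = 31^2 * 31 = 36*31 = 6
  -> s = B^a = 6

Answer: 6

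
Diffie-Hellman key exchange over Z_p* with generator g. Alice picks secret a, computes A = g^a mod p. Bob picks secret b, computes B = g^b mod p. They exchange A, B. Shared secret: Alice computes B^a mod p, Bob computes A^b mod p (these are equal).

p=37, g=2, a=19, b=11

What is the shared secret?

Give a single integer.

A = 2^19 mod 37  (bits of 19 = 10011)
  bit 0 = 1: r = r^2 * 2 mod 37 = 1^2 * 2 = 1*2 = 2
  bit 1 = 0: r = r^2 mod 37 = 2^2 = 4
  bit 2 = 0: r = r^2 mod 37 = 4^2 = 16
  bit 3 = 1: r = r^2 * 2 mod 37 = 16^2 * 2 = 34*2 = 31
  bit 4 = 1: r = r^2 * 2 mod 37 = 31^2 * 2 = 36*2 = 35
  -> A = 35
B = 2^11 mod 37  (bits of 11 = 1011)
  bit 0 = 1: r = r^2 * 2 mod 37 = 1^2 * 2 = 1*2 = 2
  bit 1 = 0: r = r^2 mod 37 = 2^2 = 4
  bit 2 = 1: r = r^2 * 2 mod 37 = 4^2 * 2 = 16*2 = 32
  bit 3 = 1: r = r^2 * 2 mod 37 = 32^2 * 2 = 25*2 = 13
  -> B = 13
s = B^a = 13^19 mod 37  (bits of 19 = 10011)
  bit 0 = 1: r = r^2 * 13 mod 37 = 1^2 * 13 = 1*13 = 13
  bit 1 = 0: r = r^2 mod 37 = 13^2 = 21
  bit 2 = 0: r = r^2 mod 37 = 21^2 = 34
  bit 3 = 1: r = r^2 * 13 mod 37 = 34^2 * 13 = 9*13 = 6
  bit 4 = 1: r = r^2 * 13 mod 37 = 6^2 * 13 = 36*13 = 24
  -> s = B^a = 24

Answer: 24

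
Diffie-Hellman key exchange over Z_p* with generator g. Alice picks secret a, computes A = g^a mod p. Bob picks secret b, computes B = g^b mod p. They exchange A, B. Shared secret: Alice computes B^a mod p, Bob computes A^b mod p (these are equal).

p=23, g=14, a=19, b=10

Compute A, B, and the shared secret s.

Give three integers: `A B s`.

Answer: 10 18 16

Derivation:
A = 14^19 mod 23  (bits of 19 = 10011)
  bit 0 = 1: r = r^2 * 14 mod 23 = 1^2 * 14 = 1*14 = 14
  bit 1 = 0: r = r^2 mod 23 = 14^2 = 12
  bit 2 = 0: r = r^2 mod 23 = 12^2 = 6
  bit 3 = 1: r = r^2 * 14 mod 23 = 6^2 * 14 = 13*14 = 21
  bit 4 = 1: r = r^2 * 14 mod 23 = 21^2 * 14 = 4*14 = 10
  -> A = 10
B = 14^10 mod 23  (bits of 10 = 1010)
  bit 0 = 1: r = r^2 * 14 mod 23 = 1^2 * 14 = 1*14 = 14
  bit 1 = 0: r = r^2 mod 23 = 14^2 = 12
  bit 2 = 1: r = r^2 * 14 mod 23 = 12^2 * 14 = 6*14 = 15
  bit 3 = 0: r = r^2 mod 23 = 15^2 = 18
  -> B = 18
s = B^a = 18^19 mod 23  (bits of 19 = 10011)
  bit 0 = 1: r = r^2 * 18 mod 23 = 1^2 * 18 = 1*18 = 18
  bit 1 = 0: r = r^2 mod 23 = 18^2 = 2
  bit 2 = 0: r = r^2 mod 23 = 2^2 = 4
  bit 3 = 1: r = r^2 * 18 mod 23 = 4^2 * 18 = 16*18 = 12
  bit 4 = 1: r = r^2 * 18 mod 23 = 12^2 * 18 = 6*18 = 16
  -> s = B^a = 16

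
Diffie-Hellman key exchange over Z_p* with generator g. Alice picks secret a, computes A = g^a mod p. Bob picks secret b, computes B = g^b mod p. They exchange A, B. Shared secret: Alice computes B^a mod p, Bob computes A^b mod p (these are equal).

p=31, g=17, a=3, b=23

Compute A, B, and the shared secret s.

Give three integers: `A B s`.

A = 17^3 mod 31  (bits of 3 = 11)
  bit 0 = 1: r = r^2 * 17 mod 31 = 1^2 * 17 = 1*17 = 17
  bit 1 = 1: r = r^2 * 17 mod 31 = 17^2 * 17 = 10*17 = 15
  -> A = 15
B = 17^23 mod 31  (bits of 23 = 10111)
  bit 0 = 1: r = r^2 * 17 mod 31 = 1^2 * 17 = 1*17 = 17
  bit 1 = 0: r = r^2 mod 31 = 17^2 = 10
  bit 2 = 1: r = r^2 * 17 mod 31 = 10^2 * 17 = 7*17 = 26
  bit 3 = 1: r = r^2 * 17 mod 31 = 26^2 * 17 = 25*17 = 22
  bit 4 = 1: r = r^2 * 17 mod 31 = 22^2 * 17 = 19*17 = 13
  -> B = 13
s = B^a = 13^3 mod 31  (bits of 3 = 11)
  bit 0 = 1: r = r^2 * 13 mod 31 = 1^2 * 13 = 1*13 = 13
  bit 1 = 1: r = r^2 * 13 mod 31 = 13^2 * 13 = 14*13 = 27
  -> s = B^a = 27

Answer: 15 13 27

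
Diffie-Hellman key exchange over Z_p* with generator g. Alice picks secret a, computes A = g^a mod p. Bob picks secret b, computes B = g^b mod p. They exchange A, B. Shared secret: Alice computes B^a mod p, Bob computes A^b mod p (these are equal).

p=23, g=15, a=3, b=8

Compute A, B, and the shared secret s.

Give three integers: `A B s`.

Answer: 17 4 18

Derivation:
A = 15^3 mod 23  (bits of 3 = 11)
  bit 0 = 1: r = r^2 * 15 mod 23 = 1^2 * 15 = 1*15 = 15
  bit 1 = 1: r = r^2 * 15 mod 23 = 15^2 * 15 = 18*15 = 17
  -> A = 17
B = 15^8 mod 23  (bits of 8 = 1000)
  bit 0 = 1: r = r^2 * 15 mod 23 = 1^2 * 15 = 1*15 = 15
  bit 1 = 0: r = r^2 mod 23 = 15^2 = 18
  bit 2 = 0: r = r^2 mod 23 = 18^2 = 2
  bit 3 = 0: r = r^2 mod 23 = 2^2 = 4
  -> B = 4
s = B^a = 4^3 mod 23  (bits of 3 = 11)
  bit 0 = 1: r = r^2 * 4 mod 23 = 1^2 * 4 = 1*4 = 4
  bit 1 = 1: r = r^2 * 4 mod 23 = 4^2 * 4 = 16*4 = 18
  -> s = B^a = 18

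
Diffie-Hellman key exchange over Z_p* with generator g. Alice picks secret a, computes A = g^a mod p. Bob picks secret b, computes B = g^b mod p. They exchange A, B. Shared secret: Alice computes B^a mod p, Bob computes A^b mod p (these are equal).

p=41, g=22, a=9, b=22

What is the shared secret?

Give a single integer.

A = 22^9 mod 41  (bits of 9 = 1001)
  bit 0 = 1: r = r^2 * 22 mod 41 = 1^2 * 22 = 1*22 = 22
  bit 1 = 0: r = r^2 mod 41 = 22^2 = 33
  bit 2 = 0: r = r^2 mod 41 = 33^2 = 23
  bit 3 = 1: r = r^2 * 22 mod 41 = 23^2 * 22 = 37*22 = 35
  -> A = 35
B = 22^22 mod 41  (bits of 22 = 10110)
  bit 0 = 1: r = r^2 * 22 mod 41 = 1^2 * 22 = 1*22 = 22
  bit 1 = 0: r = r^2 mod 41 = 22^2 = 33
  bit 2 = 1: r = r^2 * 22 mod 41 = 33^2 * 22 = 23*22 = 14
  bit 3 = 1: r = r^2 * 22 mod 41 = 14^2 * 22 = 32*22 = 7
  bit 4 = 0: r = r^2 mod 41 = 7^2 = 8
  -> B = 8
s = B^a = 8^9 mod 41  (bits of 9 = 1001)
  bit 0 = 1: r = r^2 * 8 mod 41 = 1^2 * 8 = 1*8 = 8
  bit 1 = 0: r = r^2 mod 41 = 8^2 = 23
  bit 2 = 0: r = r^2 mod 41 = 23^2 = 37
  bit 3 = 1: r = r^2 * 8 mod 41 = 37^2 * 8 = 16*8 = 5
  -> s = B^a = 5

Answer: 5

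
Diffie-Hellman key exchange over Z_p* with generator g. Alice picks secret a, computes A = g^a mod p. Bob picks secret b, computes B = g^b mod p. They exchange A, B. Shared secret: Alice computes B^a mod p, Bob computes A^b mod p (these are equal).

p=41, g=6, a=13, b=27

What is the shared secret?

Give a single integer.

A = 6^13 mod 41  (bits of 13 = 1101)
  bit 0 = 1: r = r^2 * 6 mod 41 = 1^2 * 6 = 1*6 = 6
  bit 1 = 1: r = r^2 * 6 mod 41 = 6^2 * 6 = 36*6 = 11
  bit 2 = 0: r = r^2 mod 41 = 11^2 = 39
  bit 3 = 1: r = r^2 * 6 mod 41 = 39^2 * 6 = 4*6 = 24
  -> A = 24
B = 6^27 mod 41  (bits of 27 = 11011)
  bit 0 = 1: r = r^2 * 6 mod 41 = 1^2 * 6 = 1*6 = 6
  bit 1 = 1: r = r^2 * 6 mod 41 = 6^2 * 6 = 36*6 = 11
  bit 2 = 0: r = r^2 mod 41 = 11^2 = 39
  bit 3 = 1: r = r^2 * 6 mod 41 = 39^2 * 6 = 4*6 = 24
  bit 4 = 1: r = r^2 * 6 mod 41 = 24^2 * 6 = 2*6 = 12
  -> B = 12
s = B^a = 12^13 mod 41  (bits of 13 = 1101)
  bit 0 = 1: r = r^2 * 12 mod 41 = 1^2 * 12 = 1*12 = 12
  bit 1 = 1: r = r^2 * 12 mod 41 = 12^2 * 12 = 21*12 = 6
  bit 2 = 0: r = r^2 mod 41 = 6^2 = 36
  bit 3 = 1: r = r^2 * 12 mod 41 = 36^2 * 12 = 25*12 = 13
  -> s = B^a = 13

Answer: 13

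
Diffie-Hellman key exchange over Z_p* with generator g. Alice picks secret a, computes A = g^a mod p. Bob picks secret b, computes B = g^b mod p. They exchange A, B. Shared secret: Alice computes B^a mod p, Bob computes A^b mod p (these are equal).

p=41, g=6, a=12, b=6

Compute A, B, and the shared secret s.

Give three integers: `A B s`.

A = 6^12 mod 41  (bits of 12 = 1100)
  bit 0 = 1: r = r^2 * 6 mod 41 = 1^2 * 6 = 1*6 = 6
  bit 1 = 1: r = r^2 * 6 mod 41 = 6^2 * 6 = 36*6 = 11
  bit 2 = 0: r = r^2 mod 41 = 11^2 = 39
  bit 3 = 0: r = r^2 mod 41 = 39^2 = 4
  -> A = 4
B = 6^6 mod 41  (bits of 6 = 110)
  bit 0 = 1: r = r^2 * 6 mod 41 = 1^2 * 6 = 1*6 = 6
  bit 1 = 1: r = r^2 * 6 mod 41 = 6^2 * 6 = 36*6 = 11
  bit 2 = 0: r = r^2 mod 41 = 11^2 = 39
  -> B = 39
s = B^a = 39^12 mod 41  (bits of 12 = 1100)
  bit 0 = 1: r = r^2 * 39 mod 41 = 1^2 * 39 = 1*39 = 39
  bit 1 = 1: r = r^2 * 39 mod 41 = 39^2 * 39 = 4*39 = 33
  bit 2 = 0: r = r^2 mod 41 = 33^2 = 23
  bit 3 = 0: r = r^2 mod 41 = 23^2 = 37
  -> s = B^a = 37

Answer: 4 39 37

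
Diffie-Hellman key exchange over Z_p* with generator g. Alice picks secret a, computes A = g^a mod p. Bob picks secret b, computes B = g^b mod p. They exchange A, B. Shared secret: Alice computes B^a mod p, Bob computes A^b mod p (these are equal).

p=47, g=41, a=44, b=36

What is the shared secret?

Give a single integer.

Answer: 42

Derivation:
A = 41^44 mod 47  (bits of 44 = 101100)
  bit 0 = 1: r = r^2 * 41 mod 47 = 1^2 * 41 = 1*41 = 41
  bit 1 = 0: r = r^2 mod 47 = 41^2 = 36
  bit 2 = 1: r = r^2 * 41 mod 47 = 36^2 * 41 = 27*41 = 26
  bit 3 = 1: r = r^2 * 41 mod 47 = 26^2 * 41 = 18*41 = 33
  bit 4 = 0: r = r^2 mod 47 = 33^2 = 8
  bit 5 = 0: r = r^2 mod 47 = 8^2 = 17
  -> A = 17
B = 41^36 mod 47  (bits of 36 = 100100)
  bit 0 = 1: r = r^2 * 41 mod 47 = 1^2 * 41 = 1*41 = 41
  bit 1 = 0: r = r^2 mod 47 = 41^2 = 36
  bit 2 = 0: r = r^2 mod 47 = 36^2 = 27
  bit 3 = 1: r = r^2 * 41 mod 47 = 27^2 * 41 = 24*41 = 44
  bit 4 = 0: r = r^2 mod 47 = 44^2 = 9
  bit 5 = 0: r = r^2 mod 47 = 9^2 = 34
  -> B = 34
s = B^a = 34^44 mod 47  (bits of 44 = 101100)
  bit 0 = 1: r = r^2 * 34 mod 47 = 1^2 * 34 = 1*34 = 34
  bit 1 = 0: r = r^2 mod 47 = 34^2 = 28
  bit 2 = 1: r = r^2 * 34 mod 47 = 28^2 * 34 = 32*34 = 7
  bit 3 = 1: r = r^2 * 34 mod 47 = 7^2 * 34 = 2*34 = 21
  bit 4 = 0: r = r^2 mod 47 = 21^2 = 18
  bit 5 = 0: r = r^2 mod 47 = 18^2 = 42
  -> s = B^a = 42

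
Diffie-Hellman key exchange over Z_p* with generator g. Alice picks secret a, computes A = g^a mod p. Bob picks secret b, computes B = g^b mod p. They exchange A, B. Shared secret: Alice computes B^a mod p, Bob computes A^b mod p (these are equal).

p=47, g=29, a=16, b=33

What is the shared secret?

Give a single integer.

Answer: 34

Derivation:
A = 29^16 mod 47  (bits of 16 = 10000)
  bit 0 = 1: r = r^2 * 29 mod 47 = 1^2 * 29 = 1*29 = 29
  bit 1 = 0: r = r^2 mod 47 = 29^2 = 42
  bit 2 = 0: r = r^2 mod 47 = 42^2 = 25
  bit 3 = 0: r = r^2 mod 47 = 25^2 = 14
  bit 4 = 0: r = r^2 mod 47 = 14^2 = 8
  -> A = 8
B = 29^33 mod 47  (bits of 33 = 100001)
  bit 0 = 1: r = r^2 * 29 mod 47 = 1^2 * 29 = 1*29 = 29
  bit 1 = 0: r = r^2 mod 47 = 29^2 = 42
  bit 2 = 0: r = r^2 mod 47 = 42^2 = 25
  bit 3 = 0: r = r^2 mod 47 = 25^2 = 14
  bit 4 = 0: r = r^2 mod 47 = 14^2 = 8
  bit 5 = 1: r = r^2 * 29 mod 47 = 8^2 * 29 = 17*29 = 23
  -> B = 23
s = B^a = 23^16 mod 47  (bits of 16 = 10000)
  bit 0 = 1: r = r^2 * 23 mod 47 = 1^2 * 23 = 1*23 = 23
  bit 1 = 0: r = r^2 mod 47 = 23^2 = 12
  bit 2 = 0: r = r^2 mod 47 = 12^2 = 3
  bit 3 = 0: r = r^2 mod 47 = 3^2 = 9
  bit 4 = 0: r = r^2 mod 47 = 9^2 = 34
  -> s = B^a = 34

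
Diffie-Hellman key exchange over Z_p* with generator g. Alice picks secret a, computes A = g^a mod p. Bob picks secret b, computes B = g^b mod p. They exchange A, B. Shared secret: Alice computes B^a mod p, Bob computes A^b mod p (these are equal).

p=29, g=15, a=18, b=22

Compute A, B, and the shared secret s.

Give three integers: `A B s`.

A = 15^18 mod 29  (bits of 18 = 10010)
  bit 0 = 1: r = r^2 * 15 mod 29 = 1^2 * 15 = 1*15 = 15
  bit 1 = 0: r = r^2 mod 29 = 15^2 = 22
  bit 2 = 0: r = r^2 mod 29 = 22^2 = 20
  bit 3 = 1: r = r^2 * 15 mod 29 = 20^2 * 15 = 23*15 = 26
  bit 4 = 0: r = r^2 mod 29 = 26^2 = 9
  -> A = 9
B = 15^22 mod 29  (bits of 22 = 10110)
  bit 0 = 1: r = r^2 * 15 mod 29 = 1^2 * 15 = 1*15 = 15
  bit 1 = 0: r = r^2 mod 29 = 15^2 = 22
  bit 2 = 1: r = r^2 * 15 mod 29 = 22^2 * 15 = 20*15 = 10
  bit 3 = 1: r = r^2 * 15 mod 29 = 10^2 * 15 = 13*15 = 21
  bit 4 = 0: r = r^2 mod 29 = 21^2 = 6
  -> B = 6
s = B^a = 6^18 mod 29  (bits of 18 = 10010)
  bit 0 = 1: r = r^2 * 6 mod 29 = 1^2 * 6 = 1*6 = 6
  bit 1 = 0: r = r^2 mod 29 = 6^2 = 7
  bit 2 = 0: r = r^2 mod 29 = 7^2 = 20
  bit 3 = 1: r = r^2 * 6 mod 29 = 20^2 * 6 = 23*6 = 22
  bit 4 = 0: r = r^2 mod 29 = 22^2 = 20
  -> s = B^a = 20

Answer: 9 6 20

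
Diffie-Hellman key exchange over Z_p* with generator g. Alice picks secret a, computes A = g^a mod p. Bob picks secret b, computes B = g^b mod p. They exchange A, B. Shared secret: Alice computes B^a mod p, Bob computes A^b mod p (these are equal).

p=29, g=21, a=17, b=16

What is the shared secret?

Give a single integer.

Answer: 16

Derivation:
A = 21^17 mod 29  (bits of 17 = 10001)
  bit 0 = 1: r = r^2 * 21 mod 29 = 1^2 * 21 = 1*21 = 21
  bit 1 = 0: r = r^2 mod 29 = 21^2 = 6
  bit 2 = 0: r = r^2 mod 29 = 6^2 = 7
  bit 3 = 0: r = r^2 mod 29 = 7^2 = 20
  bit 4 = 1: r = r^2 * 21 mod 29 = 20^2 * 21 = 23*21 = 19
  -> A = 19
B = 21^16 mod 29  (bits of 16 = 10000)
  bit 0 = 1: r = r^2 * 21 mod 29 = 1^2 * 21 = 1*21 = 21
  bit 1 = 0: r = r^2 mod 29 = 21^2 = 6
  bit 2 = 0: r = r^2 mod 29 = 6^2 = 7
  bit 3 = 0: r = r^2 mod 29 = 7^2 = 20
  bit 4 = 0: r = r^2 mod 29 = 20^2 = 23
  -> B = 23
s = B^a = 23^17 mod 29  (bits of 17 = 10001)
  bit 0 = 1: r = r^2 * 23 mod 29 = 1^2 * 23 = 1*23 = 23
  bit 1 = 0: r = r^2 mod 29 = 23^2 = 7
  bit 2 = 0: r = r^2 mod 29 = 7^2 = 20
  bit 3 = 0: r = r^2 mod 29 = 20^2 = 23
  bit 4 = 1: r = r^2 * 23 mod 29 = 23^2 * 23 = 7*23 = 16
  -> s = B^a = 16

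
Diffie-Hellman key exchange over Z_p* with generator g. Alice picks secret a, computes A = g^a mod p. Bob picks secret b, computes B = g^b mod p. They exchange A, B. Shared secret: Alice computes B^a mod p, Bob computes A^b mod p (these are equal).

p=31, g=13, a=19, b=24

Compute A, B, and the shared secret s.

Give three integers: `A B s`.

Answer: 21 2 16

Derivation:
A = 13^19 mod 31  (bits of 19 = 10011)
  bit 0 = 1: r = r^2 * 13 mod 31 = 1^2 * 13 = 1*13 = 13
  bit 1 = 0: r = r^2 mod 31 = 13^2 = 14
  bit 2 = 0: r = r^2 mod 31 = 14^2 = 10
  bit 3 = 1: r = r^2 * 13 mod 31 = 10^2 * 13 = 7*13 = 29
  bit 4 = 1: r = r^2 * 13 mod 31 = 29^2 * 13 = 4*13 = 21
  -> A = 21
B = 13^24 mod 31  (bits of 24 = 11000)
  bit 0 = 1: r = r^2 * 13 mod 31 = 1^2 * 13 = 1*13 = 13
  bit 1 = 1: r = r^2 * 13 mod 31 = 13^2 * 13 = 14*13 = 27
  bit 2 = 0: r = r^2 mod 31 = 27^2 = 16
  bit 3 = 0: r = r^2 mod 31 = 16^2 = 8
  bit 4 = 0: r = r^2 mod 31 = 8^2 = 2
  -> B = 2
s = B^a = 2^19 mod 31  (bits of 19 = 10011)
  bit 0 = 1: r = r^2 * 2 mod 31 = 1^2 * 2 = 1*2 = 2
  bit 1 = 0: r = r^2 mod 31 = 2^2 = 4
  bit 2 = 0: r = r^2 mod 31 = 4^2 = 16
  bit 3 = 1: r = r^2 * 2 mod 31 = 16^2 * 2 = 8*2 = 16
  bit 4 = 1: r = r^2 * 2 mod 31 = 16^2 * 2 = 8*2 = 16
  -> s = B^a = 16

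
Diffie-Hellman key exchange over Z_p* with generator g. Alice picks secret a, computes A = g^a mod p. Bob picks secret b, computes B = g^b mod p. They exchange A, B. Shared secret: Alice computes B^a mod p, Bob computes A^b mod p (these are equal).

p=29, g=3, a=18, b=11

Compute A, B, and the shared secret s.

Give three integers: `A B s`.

A = 3^18 mod 29  (bits of 18 = 10010)
  bit 0 = 1: r = r^2 * 3 mod 29 = 1^2 * 3 = 1*3 = 3
  bit 1 = 0: r = r^2 mod 29 = 3^2 = 9
  bit 2 = 0: r = r^2 mod 29 = 9^2 = 23
  bit 3 = 1: r = r^2 * 3 mod 29 = 23^2 * 3 = 7*3 = 21
  bit 4 = 0: r = r^2 mod 29 = 21^2 = 6
  -> A = 6
B = 3^11 mod 29  (bits of 11 = 1011)
  bit 0 = 1: r = r^2 * 3 mod 29 = 1^2 * 3 = 1*3 = 3
  bit 1 = 0: r = r^2 mod 29 = 3^2 = 9
  bit 2 = 1: r = r^2 * 3 mod 29 = 9^2 * 3 = 23*3 = 11
  bit 3 = 1: r = r^2 * 3 mod 29 = 11^2 * 3 = 5*3 = 15
  -> B = 15
s = B^a = 15^18 mod 29  (bits of 18 = 10010)
  bit 0 = 1: r = r^2 * 15 mod 29 = 1^2 * 15 = 1*15 = 15
  bit 1 = 0: r = r^2 mod 29 = 15^2 = 22
  bit 2 = 0: r = r^2 mod 29 = 22^2 = 20
  bit 3 = 1: r = r^2 * 15 mod 29 = 20^2 * 15 = 23*15 = 26
  bit 4 = 0: r = r^2 mod 29 = 26^2 = 9
  -> s = B^a = 9

Answer: 6 15 9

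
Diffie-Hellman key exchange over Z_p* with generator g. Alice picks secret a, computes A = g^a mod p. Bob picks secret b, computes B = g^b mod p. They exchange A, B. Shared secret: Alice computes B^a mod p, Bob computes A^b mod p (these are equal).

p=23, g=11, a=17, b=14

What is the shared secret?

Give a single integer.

A = 11^17 mod 23  (bits of 17 = 10001)
  bit 0 = 1: r = r^2 * 11 mod 23 = 1^2 * 11 = 1*11 = 11
  bit 1 = 0: r = r^2 mod 23 = 11^2 = 6
  bit 2 = 0: r = r^2 mod 23 = 6^2 = 13
  bit 3 = 0: r = r^2 mod 23 = 13^2 = 8
  bit 4 = 1: r = r^2 * 11 mod 23 = 8^2 * 11 = 18*11 = 14
  -> A = 14
B = 11^14 mod 23  (bits of 14 = 1110)
  bit 0 = 1: r = r^2 * 11 mod 23 = 1^2 * 11 = 1*11 = 11
  bit 1 = 1: r = r^2 * 11 mod 23 = 11^2 * 11 = 6*11 = 20
  bit 2 = 1: r = r^2 * 11 mod 23 = 20^2 * 11 = 9*11 = 7
  bit 3 = 0: r = r^2 mod 23 = 7^2 = 3
  -> B = 3
s = B^a = 3^17 mod 23  (bits of 17 = 10001)
  bit 0 = 1: r = r^2 * 3 mod 23 = 1^2 * 3 = 1*3 = 3
  bit 1 = 0: r = r^2 mod 23 = 3^2 = 9
  bit 2 = 0: r = r^2 mod 23 = 9^2 = 12
  bit 3 = 0: r = r^2 mod 23 = 12^2 = 6
  bit 4 = 1: r = r^2 * 3 mod 23 = 6^2 * 3 = 13*3 = 16
  -> s = B^a = 16

Answer: 16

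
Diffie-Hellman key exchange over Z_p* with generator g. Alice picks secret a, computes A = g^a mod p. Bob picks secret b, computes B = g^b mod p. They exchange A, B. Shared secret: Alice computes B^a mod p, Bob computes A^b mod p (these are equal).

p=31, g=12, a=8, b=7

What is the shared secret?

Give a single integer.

Answer: 10

Derivation:
A = 12^8 mod 31  (bits of 8 = 1000)
  bit 0 = 1: r = r^2 * 12 mod 31 = 1^2 * 12 = 1*12 = 12
  bit 1 = 0: r = r^2 mod 31 = 12^2 = 20
  bit 2 = 0: r = r^2 mod 31 = 20^2 = 28
  bit 3 = 0: r = r^2 mod 31 = 28^2 = 9
  -> A = 9
B = 12^7 mod 31  (bits of 7 = 111)
  bit 0 = 1: r = r^2 * 12 mod 31 = 1^2 * 12 = 1*12 = 12
  bit 1 = 1: r = r^2 * 12 mod 31 = 12^2 * 12 = 20*12 = 23
  bit 2 = 1: r = r^2 * 12 mod 31 = 23^2 * 12 = 2*12 = 24
  -> B = 24
s = B^a = 24^8 mod 31  (bits of 8 = 1000)
  bit 0 = 1: r = r^2 * 24 mod 31 = 1^2 * 24 = 1*24 = 24
  bit 1 = 0: r = r^2 mod 31 = 24^2 = 18
  bit 2 = 0: r = r^2 mod 31 = 18^2 = 14
  bit 3 = 0: r = r^2 mod 31 = 14^2 = 10
  -> s = B^a = 10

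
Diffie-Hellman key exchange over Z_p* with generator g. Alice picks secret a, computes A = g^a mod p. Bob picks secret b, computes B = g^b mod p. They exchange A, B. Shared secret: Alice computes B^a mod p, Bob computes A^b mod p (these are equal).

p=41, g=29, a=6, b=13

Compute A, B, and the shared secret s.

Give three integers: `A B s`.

A = 29^6 mod 41  (bits of 6 = 110)
  bit 0 = 1: r = r^2 * 29 mod 41 = 1^2 * 29 = 1*29 = 29
  bit 1 = 1: r = r^2 * 29 mod 41 = 29^2 * 29 = 21*29 = 35
  bit 2 = 0: r = r^2 mod 41 = 35^2 = 36
  -> A = 36
B = 29^13 mod 41  (bits of 13 = 1101)
  bit 0 = 1: r = r^2 * 29 mod 41 = 1^2 * 29 = 1*29 = 29
  bit 1 = 1: r = r^2 * 29 mod 41 = 29^2 * 29 = 21*29 = 35
  bit 2 = 0: r = r^2 mod 41 = 35^2 = 36
  bit 3 = 1: r = r^2 * 29 mod 41 = 36^2 * 29 = 25*29 = 28
  -> B = 28
s = B^a = 28^6 mod 41  (bits of 6 = 110)
  bit 0 = 1: r = r^2 * 28 mod 41 = 1^2 * 28 = 1*28 = 28
  bit 1 = 1: r = r^2 * 28 mod 41 = 28^2 * 28 = 5*28 = 17
  bit 2 = 0: r = r^2 mod 41 = 17^2 = 2
  -> s = B^a = 2

Answer: 36 28 2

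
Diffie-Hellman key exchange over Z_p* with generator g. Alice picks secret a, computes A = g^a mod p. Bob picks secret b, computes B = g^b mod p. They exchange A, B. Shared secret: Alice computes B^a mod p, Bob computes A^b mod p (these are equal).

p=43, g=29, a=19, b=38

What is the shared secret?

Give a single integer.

A = 29^19 mod 43  (bits of 19 = 10011)
  bit 0 = 1: r = r^2 * 29 mod 43 = 1^2 * 29 = 1*29 = 29
  bit 1 = 0: r = r^2 mod 43 = 29^2 = 24
  bit 2 = 0: r = r^2 mod 43 = 24^2 = 17
  bit 3 = 1: r = r^2 * 29 mod 43 = 17^2 * 29 = 31*29 = 39
  bit 4 = 1: r = r^2 * 29 mod 43 = 39^2 * 29 = 16*29 = 34
  -> A = 34
B = 29^38 mod 43  (bits of 38 = 100110)
  bit 0 = 1: r = r^2 * 29 mod 43 = 1^2 * 29 = 1*29 = 29
  bit 1 = 0: r = r^2 mod 43 = 29^2 = 24
  bit 2 = 0: r = r^2 mod 43 = 24^2 = 17
  bit 3 = 1: r = r^2 * 29 mod 43 = 17^2 * 29 = 31*29 = 39
  bit 4 = 1: r = r^2 * 29 mod 43 = 39^2 * 29 = 16*29 = 34
  bit 5 = 0: r = r^2 mod 43 = 34^2 = 38
  -> B = 38
s = B^a = 38^19 mod 43  (bits of 19 = 10011)
  bit 0 = 1: r = r^2 * 38 mod 43 = 1^2 * 38 = 1*38 = 38
  bit 1 = 0: r = r^2 mod 43 = 38^2 = 25
  bit 2 = 0: r = r^2 mod 43 = 25^2 = 23
  bit 3 = 1: r = r^2 * 38 mod 43 = 23^2 * 38 = 13*38 = 21
  bit 4 = 1: r = r^2 * 38 mod 43 = 21^2 * 38 = 11*38 = 31
  -> s = B^a = 31

Answer: 31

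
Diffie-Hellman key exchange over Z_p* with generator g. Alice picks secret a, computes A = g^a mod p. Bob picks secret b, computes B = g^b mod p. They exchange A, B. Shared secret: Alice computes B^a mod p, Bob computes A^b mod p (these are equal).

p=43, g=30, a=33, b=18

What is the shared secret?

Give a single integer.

Answer: 16

Derivation:
A = 30^33 mod 43  (bits of 33 = 100001)
  bit 0 = 1: r = r^2 * 30 mod 43 = 1^2 * 30 = 1*30 = 30
  bit 1 = 0: r = r^2 mod 43 = 30^2 = 40
  bit 2 = 0: r = r^2 mod 43 = 40^2 = 9
  bit 3 = 0: r = r^2 mod 43 = 9^2 = 38
  bit 4 = 0: r = r^2 mod 43 = 38^2 = 25
  bit 5 = 1: r = r^2 * 30 mod 43 = 25^2 * 30 = 23*30 = 2
  -> A = 2
B = 30^18 mod 43  (bits of 18 = 10010)
  bit 0 = 1: r = r^2 * 30 mod 43 = 1^2 * 30 = 1*30 = 30
  bit 1 = 0: r = r^2 mod 43 = 30^2 = 40
  bit 2 = 0: r = r^2 mod 43 = 40^2 = 9
  bit 3 = 1: r = r^2 * 30 mod 43 = 9^2 * 30 = 38*30 = 22
  bit 4 = 0: r = r^2 mod 43 = 22^2 = 11
  -> B = 11
s = B^a = 11^33 mod 43  (bits of 33 = 100001)
  bit 0 = 1: r = r^2 * 11 mod 43 = 1^2 * 11 = 1*11 = 11
  bit 1 = 0: r = r^2 mod 43 = 11^2 = 35
  bit 2 = 0: r = r^2 mod 43 = 35^2 = 21
  bit 3 = 0: r = r^2 mod 43 = 21^2 = 11
  bit 4 = 0: r = r^2 mod 43 = 11^2 = 35
  bit 5 = 1: r = r^2 * 11 mod 43 = 35^2 * 11 = 21*11 = 16
  -> s = B^a = 16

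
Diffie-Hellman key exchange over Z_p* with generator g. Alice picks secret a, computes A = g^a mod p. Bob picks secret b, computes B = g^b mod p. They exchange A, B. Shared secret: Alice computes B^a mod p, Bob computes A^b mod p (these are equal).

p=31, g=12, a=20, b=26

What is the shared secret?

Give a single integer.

Answer: 25

Derivation:
A = 12^20 mod 31  (bits of 20 = 10100)
  bit 0 = 1: r = r^2 * 12 mod 31 = 1^2 * 12 = 1*12 = 12
  bit 1 = 0: r = r^2 mod 31 = 12^2 = 20
  bit 2 = 1: r = r^2 * 12 mod 31 = 20^2 * 12 = 28*12 = 26
  bit 3 = 0: r = r^2 mod 31 = 26^2 = 25
  bit 4 = 0: r = r^2 mod 31 = 25^2 = 5
  -> A = 5
B = 12^26 mod 31  (bits of 26 = 11010)
  bit 0 = 1: r = r^2 * 12 mod 31 = 1^2 * 12 = 1*12 = 12
  bit 1 = 1: r = r^2 * 12 mod 31 = 12^2 * 12 = 20*12 = 23
  bit 2 = 0: r = r^2 mod 31 = 23^2 = 2
  bit 3 = 1: r = r^2 * 12 mod 31 = 2^2 * 12 = 4*12 = 17
  bit 4 = 0: r = r^2 mod 31 = 17^2 = 10
  -> B = 10
s = B^a = 10^20 mod 31  (bits of 20 = 10100)
  bit 0 = 1: r = r^2 * 10 mod 31 = 1^2 * 10 = 1*10 = 10
  bit 1 = 0: r = r^2 mod 31 = 10^2 = 7
  bit 2 = 1: r = r^2 * 10 mod 31 = 7^2 * 10 = 18*10 = 25
  bit 3 = 0: r = r^2 mod 31 = 25^2 = 5
  bit 4 = 0: r = r^2 mod 31 = 5^2 = 25
  -> s = B^a = 25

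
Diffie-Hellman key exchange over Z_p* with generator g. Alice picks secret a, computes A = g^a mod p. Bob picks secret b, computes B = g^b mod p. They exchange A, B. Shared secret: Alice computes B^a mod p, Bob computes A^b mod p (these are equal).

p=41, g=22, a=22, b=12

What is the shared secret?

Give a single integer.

Answer: 18

Derivation:
A = 22^22 mod 41  (bits of 22 = 10110)
  bit 0 = 1: r = r^2 * 22 mod 41 = 1^2 * 22 = 1*22 = 22
  bit 1 = 0: r = r^2 mod 41 = 22^2 = 33
  bit 2 = 1: r = r^2 * 22 mod 41 = 33^2 * 22 = 23*22 = 14
  bit 3 = 1: r = r^2 * 22 mod 41 = 14^2 * 22 = 32*22 = 7
  bit 4 = 0: r = r^2 mod 41 = 7^2 = 8
  -> A = 8
B = 22^12 mod 41  (bits of 12 = 1100)
  bit 0 = 1: r = r^2 * 22 mod 41 = 1^2 * 22 = 1*22 = 22
  bit 1 = 1: r = r^2 * 22 mod 41 = 22^2 * 22 = 33*22 = 29
  bit 2 = 0: r = r^2 mod 41 = 29^2 = 21
  bit 3 = 0: r = r^2 mod 41 = 21^2 = 31
  -> B = 31
s = B^a = 31^22 mod 41  (bits of 22 = 10110)
  bit 0 = 1: r = r^2 * 31 mod 41 = 1^2 * 31 = 1*31 = 31
  bit 1 = 0: r = r^2 mod 41 = 31^2 = 18
  bit 2 = 1: r = r^2 * 31 mod 41 = 18^2 * 31 = 37*31 = 40
  bit 3 = 1: r = r^2 * 31 mod 41 = 40^2 * 31 = 1*31 = 31
  bit 4 = 0: r = r^2 mod 41 = 31^2 = 18
  -> s = B^a = 18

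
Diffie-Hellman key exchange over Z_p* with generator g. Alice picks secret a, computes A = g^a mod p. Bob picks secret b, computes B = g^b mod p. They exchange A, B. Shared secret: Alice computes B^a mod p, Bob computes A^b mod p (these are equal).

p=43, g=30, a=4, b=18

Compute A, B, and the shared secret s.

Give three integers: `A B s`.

Answer: 9 11 21

Derivation:
A = 30^4 mod 43  (bits of 4 = 100)
  bit 0 = 1: r = r^2 * 30 mod 43 = 1^2 * 30 = 1*30 = 30
  bit 1 = 0: r = r^2 mod 43 = 30^2 = 40
  bit 2 = 0: r = r^2 mod 43 = 40^2 = 9
  -> A = 9
B = 30^18 mod 43  (bits of 18 = 10010)
  bit 0 = 1: r = r^2 * 30 mod 43 = 1^2 * 30 = 1*30 = 30
  bit 1 = 0: r = r^2 mod 43 = 30^2 = 40
  bit 2 = 0: r = r^2 mod 43 = 40^2 = 9
  bit 3 = 1: r = r^2 * 30 mod 43 = 9^2 * 30 = 38*30 = 22
  bit 4 = 0: r = r^2 mod 43 = 22^2 = 11
  -> B = 11
s = B^a = 11^4 mod 43  (bits of 4 = 100)
  bit 0 = 1: r = r^2 * 11 mod 43 = 1^2 * 11 = 1*11 = 11
  bit 1 = 0: r = r^2 mod 43 = 11^2 = 35
  bit 2 = 0: r = r^2 mod 43 = 35^2 = 21
  -> s = B^a = 21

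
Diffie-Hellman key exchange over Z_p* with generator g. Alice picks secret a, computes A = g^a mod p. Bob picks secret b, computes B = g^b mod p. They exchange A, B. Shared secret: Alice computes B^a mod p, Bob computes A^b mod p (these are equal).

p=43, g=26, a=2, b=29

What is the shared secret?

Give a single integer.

A = 26^2 mod 43  (bits of 2 = 10)
  bit 0 = 1: r = r^2 * 26 mod 43 = 1^2 * 26 = 1*26 = 26
  bit 1 = 0: r = r^2 mod 43 = 26^2 = 31
  -> A = 31
B = 26^29 mod 43  (bits of 29 = 11101)
  bit 0 = 1: r = r^2 * 26 mod 43 = 1^2 * 26 = 1*26 = 26
  bit 1 = 1: r = r^2 * 26 mod 43 = 26^2 * 26 = 31*26 = 32
  bit 2 = 1: r = r^2 * 26 mod 43 = 32^2 * 26 = 35*26 = 7
  bit 3 = 0: r = r^2 mod 43 = 7^2 = 6
  bit 4 = 1: r = r^2 * 26 mod 43 = 6^2 * 26 = 36*26 = 33
  -> B = 33
s = B^a = 33^2 mod 43  (bits of 2 = 10)
  bit 0 = 1: r = r^2 * 33 mod 43 = 1^2 * 33 = 1*33 = 33
  bit 1 = 0: r = r^2 mod 43 = 33^2 = 14
  -> s = B^a = 14

Answer: 14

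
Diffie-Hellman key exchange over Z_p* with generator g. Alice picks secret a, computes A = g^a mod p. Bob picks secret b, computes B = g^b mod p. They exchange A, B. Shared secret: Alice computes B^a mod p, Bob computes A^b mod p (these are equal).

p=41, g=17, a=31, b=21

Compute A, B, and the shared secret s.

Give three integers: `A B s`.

A = 17^31 mod 41  (bits of 31 = 11111)
  bit 0 = 1: r = r^2 * 17 mod 41 = 1^2 * 17 = 1*17 = 17
  bit 1 = 1: r = r^2 * 17 mod 41 = 17^2 * 17 = 2*17 = 34
  bit 2 = 1: r = r^2 * 17 mod 41 = 34^2 * 17 = 8*17 = 13
  bit 3 = 1: r = r^2 * 17 mod 41 = 13^2 * 17 = 5*17 = 3
  bit 4 = 1: r = r^2 * 17 mod 41 = 3^2 * 17 = 9*17 = 30
  -> A = 30
B = 17^21 mod 41  (bits of 21 = 10101)
  bit 0 = 1: r = r^2 * 17 mod 41 = 1^2 * 17 = 1*17 = 17
  bit 1 = 0: r = r^2 mod 41 = 17^2 = 2
  bit 2 = 1: r = r^2 * 17 mod 41 = 2^2 * 17 = 4*17 = 27
  bit 3 = 0: r = r^2 mod 41 = 27^2 = 32
  bit 4 = 1: r = r^2 * 17 mod 41 = 32^2 * 17 = 40*17 = 24
  -> B = 24
s = B^a = 24^31 mod 41  (bits of 31 = 11111)
  bit 0 = 1: r = r^2 * 24 mod 41 = 1^2 * 24 = 1*24 = 24
  bit 1 = 1: r = r^2 * 24 mod 41 = 24^2 * 24 = 2*24 = 7
  bit 2 = 1: r = r^2 * 24 mod 41 = 7^2 * 24 = 8*24 = 28
  bit 3 = 1: r = r^2 * 24 mod 41 = 28^2 * 24 = 5*24 = 38
  bit 4 = 1: r = r^2 * 24 mod 41 = 38^2 * 24 = 9*24 = 11
  -> s = B^a = 11

Answer: 30 24 11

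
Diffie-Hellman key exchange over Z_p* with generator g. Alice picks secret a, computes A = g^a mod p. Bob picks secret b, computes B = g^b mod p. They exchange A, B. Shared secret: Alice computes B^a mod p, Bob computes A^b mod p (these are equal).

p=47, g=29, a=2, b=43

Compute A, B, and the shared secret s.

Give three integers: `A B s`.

A = 29^2 mod 47  (bits of 2 = 10)
  bit 0 = 1: r = r^2 * 29 mod 47 = 1^2 * 29 = 1*29 = 29
  bit 1 = 0: r = r^2 mod 47 = 29^2 = 42
  -> A = 42
B = 29^43 mod 47  (bits of 43 = 101011)
  bit 0 = 1: r = r^2 * 29 mod 47 = 1^2 * 29 = 1*29 = 29
  bit 1 = 0: r = r^2 mod 47 = 29^2 = 42
  bit 2 = 1: r = r^2 * 29 mod 47 = 42^2 * 29 = 25*29 = 20
  bit 3 = 0: r = r^2 mod 47 = 20^2 = 24
  bit 4 = 1: r = r^2 * 29 mod 47 = 24^2 * 29 = 12*29 = 19
  bit 5 = 1: r = r^2 * 29 mod 47 = 19^2 * 29 = 32*29 = 35
  -> B = 35
s = B^a = 35^2 mod 47  (bits of 2 = 10)
  bit 0 = 1: r = r^2 * 35 mod 47 = 1^2 * 35 = 1*35 = 35
  bit 1 = 0: r = r^2 mod 47 = 35^2 = 3
  -> s = B^a = 3

Answer: 42 35 3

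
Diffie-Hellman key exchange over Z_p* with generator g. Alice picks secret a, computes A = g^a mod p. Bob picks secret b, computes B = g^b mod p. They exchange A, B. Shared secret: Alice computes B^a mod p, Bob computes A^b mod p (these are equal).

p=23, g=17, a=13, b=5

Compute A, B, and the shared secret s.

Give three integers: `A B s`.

Answer: 10 21 19

Derivation:
A = 17^13 mod 23  (bits of 13 = 1101)
  bit 0 = 1: r = r^2 * 17 mod 23 = 1^2 * 17 = 1*17 = 17
  bit 1 = 1: r = r^2 * 17 mod 23 = 17^2 * 17 = 13*17 = 14
  bit 2 = 0: r = r^2 mod 23 = 14^2 = 12
  bit 3 = 1: r = r^2 * 17 mod 23 = 12^2 * 17 = 6*17 = 10
  -> A = 10
B = 17^5 mod 23  (bits of 5 = 101)
  bit 0 = 1: r = r^2 * 17 mod 23 = 1^2 * 17 = 1*17 = 17
  bit 1 = 0: r = r^2 mod 23 = 17^2 = 13
  bit 2 = 1: r = r^2 * 17 mod 23 = 13^2 * 17 = 8*17 = 21
  -> B = 21
s = B^a = 21^13 mod 23  (bits of 13 = 1101)
  bit 0 = 1: r = r^2 * 21 mod 23 = 1^2 * 21 = 1*21 = 21
  bit 1 = 1: r = r^2 * 21 mod 23 = 21^2 * 21 = 4*21 = 15
  bit 2 = 0: r = r^2 mod 23 = 15^2 = 18
  bit 3 = 1: r = r^2 * 21 mod 23 = 18^2 * 21 = 2*21 = 19
  -> s = B^a = 19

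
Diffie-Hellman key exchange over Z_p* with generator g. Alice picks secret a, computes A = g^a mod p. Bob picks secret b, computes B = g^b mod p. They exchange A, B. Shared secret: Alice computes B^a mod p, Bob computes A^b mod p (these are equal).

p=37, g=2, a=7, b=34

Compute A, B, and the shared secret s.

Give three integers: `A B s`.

A = 2^7 mod 37  (bits of 7 = 111)
  bit 0 = 1: r = r^2 * 2 mod 37 = 1^2 * 2 = 1*2 = 2
  bit 1 = 1: r = r^2 * 2 mod 37 = 2^2 * 2 = 4*2 = 8
  bit 2 = 1: r = r^2 * 2 mod 37 = 8^2 * 2 = 27*2 = 17
  -> A = 17
B = 2^34 mod 37  (bits of 34 = 100010)
  bit 0 = 1: r = r^2 * 2 mod 37 = 1^2 * 2 = 1*2 = 2
  bit 1 = 0: r = r^2 mod 37 = 2^2 = 4
  bit 2 = 0: r = r^2 mod 37 = 4^2 = 16
  bit 3 = 0: r = r^2 mod 37 = 16^2 = 34
  bit 4 = 1: r = r^2 * 2 mod 37 = 34^2 * 2 = 9*2 = 18
  bit 5 = 0: r = r^2 mod 37 = 18^2 = 28
  -> B = 28
s = B^a = 28^7 mod 37  (bits of 7 = 111)
  bit 0 = 1: r = r^2 * 28 mod 37 = 1^2 * 28 = 1*28 = 28
  bit 1 = 1: r = r^2 * 28 mod 37 = 28^2 * 28 = 7*28 = 11
  bit 2 = 1: r = r^2 * 28 mod 37 = 11^2 * 28 = 10*28 = 21
  -> s = B^a = 21

Answer: 17 28 21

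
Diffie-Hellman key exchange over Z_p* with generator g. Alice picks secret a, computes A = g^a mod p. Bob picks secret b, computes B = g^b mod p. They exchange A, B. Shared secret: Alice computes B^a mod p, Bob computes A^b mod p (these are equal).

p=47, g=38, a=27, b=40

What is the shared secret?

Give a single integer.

Answer: 21

Derivation:
A = 38^27 mod 47  (bits of 27 = 11011)
  bit 0 = 1: r = r^2 * 38 mod 47 = 1^2 * 38 = 1*38 = 38
  bit 1 = 1: r = r^2 * 38 mod 47 = 38^2 * 38 = 34*38 = 23
  bit 2 = 0: r = r^2 mod 47 = 23^2 = 12
  bit 3 = 1: r = r^2 * 38 mod 47 = 12^2 * 38 = 3*38 = 20
  bit 4 = 1: r = r^2 * 38 mod 47 = 20^2 * 38 = 24*38 = 19
  -> A = 19
B = 38^40 mod 47  (bits of 40 = 101000)
  bit 0 = 1: r = r^2 * 38 mod 47 = 1^2 * 38 = 1*38 = 38
  bit 1 = 0: r = r^2 mod 47 = 38^2 = 34
  bit 2 = 1: r = r^2 * 38 mod 47 = 34^2 * 38 = 28*38 = 30
  bit 3 = 0: r = r^2 mod 47 = 30^2 = 7
  bit 4 = 0: r = r^2 mod 47 = 7^2 = 2
  bit 5 = 0: r = r^2 mod 47 = 2^2 = 4
  -> B = 4
s = B^a = 4^27 mod 47  (bits of 27 = 11011)
  bit 0 = 1: r = r^2 * 4 mod 47 = 1^2 * 4 = 1*4 = 4
  bit 1 = 1: r = r^2 * 4 mod 47 = 4^2 * 4 = 16*4 = 17
  bit 2 = 0: r = r^2 mod 47 = 17^2 = 7
  bit 3 = 1: r = r^2 * 4 mod 47 = 7^2 * 4 = 2*4 = 8
  bit 4 = 1: r = r^2 * 4 mod 47 = 8^2 * 4 = 17*4 = 21
  -> s = B^a = 21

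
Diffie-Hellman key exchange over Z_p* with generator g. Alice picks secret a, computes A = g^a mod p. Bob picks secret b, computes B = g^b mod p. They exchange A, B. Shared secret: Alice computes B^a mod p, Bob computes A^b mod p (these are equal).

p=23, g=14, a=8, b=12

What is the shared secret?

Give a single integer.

A = 14^8 mod 23  (bits of 8 = 1000)
  bit 0 = 1: r = r^2 * 14 mod 23 = 1^2 * 14 = 1*14 = 14
  bit 1 = 0: r = r^2 mod 23 = 14^2 = 12
  bit 2 = 0: r = r^2 mod 23 = 12^2 = 6
  bit 3 = 0: r = r^2 mod 23 = 6^2 = 13
  -> A = 13
B = 14^12 mod 23  (bits of 12 = 1100)
  bit 0 = 1: r = r^2 * 14 mod 23 = 1^2 * 14 = 1*14 = 14
  bit 1 = 1: r = r^2 * 14 mod 23 = 14^2 * 14 = 12*14 = 7
  bit 2 = 0: r = r^2 mod 23 = 7^2 = 3
  bit 3 = 0: r = r^2 mod 23 = 3^2 = 9
  -> B = 9
s = B^a = 9^8 mod 23  (bits of 8 = 1000)
  bit 0 = 1: r = r^2 * 9 mod 23 = 1^2 * 9 = 1*9 = 9
  bit 1 = 0: r = r^2 mod 23 = 9^2 = 12
  bit 2 = 0: r = r^2 mod 23 = 12^2 = 6
  bit 3 = 0: r = r^2 mod 23 = 6^2 = 13
  -> s = B^a = 13

Answer: 13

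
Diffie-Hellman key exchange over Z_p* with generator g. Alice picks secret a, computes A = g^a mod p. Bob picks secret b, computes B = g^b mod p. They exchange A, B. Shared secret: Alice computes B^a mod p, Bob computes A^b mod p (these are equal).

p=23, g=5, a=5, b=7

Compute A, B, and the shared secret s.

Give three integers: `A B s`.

A = 5^5 mod 23  (bits of 5 = 101)
  bit 0 = 1: r = r^2 * 5 mod 23 = 1^2 * 5 = 1*5 = 5
  bit 1 = 0: r = r^2 mod 23 = 5^2 = 2
  bit 2 = 1: r = r^2 * 5 mod 23 = 2^2 * 5 = 4*5 = 20
  -> A = 20
B = 5^7 mod 23  (bits of 7 = 111)
  bit 0 = 1: r = r^2 * 5 mod 23 = 1^2 * 5 = 1*5 = 5
  bit 1 = 1: r = r^2 * 5 mod 23 = 5^2 * 5 = 2*5 = 10
  bit 2 = 1: r = r^2 * 5 mod 23 = 10^2 * 5 = 8*5 = 17
  -> B = 17
s = B^a = 17^5 mod 23  (bits of 5 = 101)
  bit 0 = 1: r = r^2 * 17 mod 23 = 1^2 * 17 = 1*17 = 17
  bit 1 = 0: r = r^2 mod 23 = 17^2 = 13
  bit 2 = 1: r = r^2 * 17 mod 23 = 13^2 * 17 = 8*17 = 21
  -> s = B^a = 21

Answer: 20 17 21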